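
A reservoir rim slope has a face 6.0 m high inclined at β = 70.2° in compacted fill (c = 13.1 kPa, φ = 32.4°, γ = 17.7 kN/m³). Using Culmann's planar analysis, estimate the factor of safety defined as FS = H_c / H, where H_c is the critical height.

FS = 1.87

H_c = (4c/γ) · sinβ cosφ / [1 − cos(β − φ)]
    = (4·13.1/17.7) · sin70.2°·cos32.4° / [1 − cos37.8°]
    = 2.960 · 0.7944 / 0.2098 = 11.21 m
FS = H_c / H = 11.21 / 6.0 = 1.868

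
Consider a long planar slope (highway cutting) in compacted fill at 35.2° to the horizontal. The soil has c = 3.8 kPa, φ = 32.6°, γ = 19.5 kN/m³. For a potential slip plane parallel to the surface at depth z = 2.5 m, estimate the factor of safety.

For an infinite slope with a slip plane parallel to the surface (no pore pressure): FS = [c + γz cos²β tanφ] / [γz sinβ cosβ].
γz = 19.5·2.5 = 48.75 kN/m²
Numerator = 3.8 + 48.75·cos²35.2°·tan32.6° = 3.8 + 48.75·0.6677·0.6395 = 24.618 kPa
Denominator = 48.75·sin35.2°·cos35.2° = 48.75·0.5764·0.8171 = 22.963 kPa
FS = 24.618 / 22.963 = 1.072

FS = 1.07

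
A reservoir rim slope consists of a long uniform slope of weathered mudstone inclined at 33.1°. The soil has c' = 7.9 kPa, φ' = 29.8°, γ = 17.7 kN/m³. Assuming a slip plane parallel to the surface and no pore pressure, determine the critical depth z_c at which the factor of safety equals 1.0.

z_c = 8.03 m

Setting FS = 1.00 in FS = [c' + γz cos²β tanφ'] / [γz sinβ cosβ] and solving for z:
z = c' / [γ cosβ (FS·sinβ − cosβ·tanφ')]
  = 7.9 / [17.7·cos33.1°·(1.00·sin33.1° − cos33.1°·tan29.8°)]
  = 7.9 / [17.7·0.8377·(1.00·0.5461 − 0.8377·0.5727)]
  = 7.9 / 0.9836 = 8.032 m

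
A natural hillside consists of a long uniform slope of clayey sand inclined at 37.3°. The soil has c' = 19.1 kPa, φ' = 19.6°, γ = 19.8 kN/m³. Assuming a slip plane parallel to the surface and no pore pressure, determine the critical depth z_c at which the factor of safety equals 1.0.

Setting FS = 1.00 in FS = [c' + γz cos²β tanφ'] / [γz sinβ cosβ] and solving for z:
z = c' / [γ cosβ (FS·sinβ − cosβ·tanφ')]
  = 19.1 / [19.8·cos37.3°·(1.00·sin37.3° − cos37.3°·tan19.6°)]
  = 19.1 / [19.8·0.7955·(1.00·0.6060 − 0.7955·0.3561)]
  = 19.1 / 5.0832 = 3.758 m

z_c = 3.76 m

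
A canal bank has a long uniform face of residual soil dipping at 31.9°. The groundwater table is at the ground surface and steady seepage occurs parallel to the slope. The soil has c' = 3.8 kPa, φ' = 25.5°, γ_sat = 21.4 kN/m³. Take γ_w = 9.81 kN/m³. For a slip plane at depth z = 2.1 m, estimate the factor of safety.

FS = 0.60

With seepage parallel to the slope and the water table at the surface, the effective normal stress on the slip plane uses the buoyant unit weight γ' = γ_sat − γ_w while the driving shear stress uses γ_sat:
FS = [c' + γ' z cos²β tanφ'] / [γ_sat z sinβ cosβ]
γ' = 21.4 − 9.81 = 11.59 kN/m³
Numerator = 3.8 + 11.59·2.1·cos²31.9°·tan25.5° = 3.8 + 11.59·2.1·0.7208·0.4770 = 12.167 kPa
Denominator = 21.4·2.1·sin31.9°·cos31.9° = 21.4·2.1·0.5284·0.8490 = 20.161 kPa
FS = 12.167 / 20.161 = 0.603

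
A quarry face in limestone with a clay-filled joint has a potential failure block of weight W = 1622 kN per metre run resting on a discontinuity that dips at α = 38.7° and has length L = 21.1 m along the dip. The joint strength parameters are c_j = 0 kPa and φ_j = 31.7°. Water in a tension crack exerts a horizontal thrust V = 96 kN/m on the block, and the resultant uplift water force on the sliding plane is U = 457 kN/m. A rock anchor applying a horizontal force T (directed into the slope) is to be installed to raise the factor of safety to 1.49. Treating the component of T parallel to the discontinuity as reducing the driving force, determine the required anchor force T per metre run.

Resolving forces along and normal to the sliding plane, with the horizontal anchor force T adding T·sinα to the effective normal force and T·cosα acting up the plane against the driving force:
FS = [c_jL + (W cosα − U − V sinα + T sinα) tanφ_j] / [W sinα + V cosα − T cosα]
Without the anchor: N' = 748.8 kN/m, driving T_d = 1089.1 kN/m, resisting R = 0·21.1 + 748.8·tan31.7° = 462.5 kN/m, FS = 0.42.
Setting FS = 1.49 and solving for T:
1.49·(1089.1 − T cos38.7°) = 462.5 + T sin38.7°·tan31.7°
T·(sin38.7°·tan31.7° + 1.49·cos38.7°) = 1.49·1089.1 − 462.5
T·(0.6252·0.6176 + 1.49·0.7804) = 1622.7 − 462.5 = 1160.2
T·1.5490 = 1160.2
T = 749.0 kN/m

T = 749 kN/m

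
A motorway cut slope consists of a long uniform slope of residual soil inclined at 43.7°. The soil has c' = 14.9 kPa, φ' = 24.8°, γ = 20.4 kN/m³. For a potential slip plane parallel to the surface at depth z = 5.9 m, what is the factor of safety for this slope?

FS = 0.73

For an infinite slope with a slip plane parallel to the surface (no pore pressure): FS = [c' + γz cos²β tanφ'] / [γz sinβ cosβ].
γz = 20.4·5.9 = 120.36 kN/m²
Numerator = 14.9 + 120.36·cos²43.7°·tan24.8° = 14.9 + 120.36·0.5227·0.4621 = 43.968 kPa
Denominator = 120.36·sin43.7°·cos43.7° = 120.36·0.6909·0.7230 = 60.118 kPa
FS = 43.968 / 60.118 = 0.731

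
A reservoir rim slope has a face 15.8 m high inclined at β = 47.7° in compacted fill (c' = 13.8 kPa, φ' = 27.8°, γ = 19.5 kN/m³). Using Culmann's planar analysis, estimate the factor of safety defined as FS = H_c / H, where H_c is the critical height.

FS = 1.96

H_c = (4c'/γ) · sinβ cosφ' / [1 − cos(β − φ')]
    = (4·13.8/19.5) · sin47.7°·cos27.8° / [1 − cos19.9°]
    = 2.831 · 0.6543 / 0.0597 = 31.02 m
FS = H_c / H = 31.02 / 15.8 = 1.963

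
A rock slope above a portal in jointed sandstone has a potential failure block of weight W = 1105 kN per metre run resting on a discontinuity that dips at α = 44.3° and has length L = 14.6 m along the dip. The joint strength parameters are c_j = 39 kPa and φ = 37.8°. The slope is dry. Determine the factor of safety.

Resolving the block weight along and normal to the plane and applying the Mohr–Coulomb strength on the joint:
N' = W cosα = 1105·cos44.3° = 790.8 kN/m
Driving force T = W sinα = 1105·sin44.3° = 771.7 kN/m
Resisting force R = c_j·L + N'·tanφ = 39·14.6 + 790.8·tan37.8° = 569.4 + 613.4 = 1182.8 kN/m
FS = R / T = 1182.8 / 771.7 = 1.533

FS = 1.53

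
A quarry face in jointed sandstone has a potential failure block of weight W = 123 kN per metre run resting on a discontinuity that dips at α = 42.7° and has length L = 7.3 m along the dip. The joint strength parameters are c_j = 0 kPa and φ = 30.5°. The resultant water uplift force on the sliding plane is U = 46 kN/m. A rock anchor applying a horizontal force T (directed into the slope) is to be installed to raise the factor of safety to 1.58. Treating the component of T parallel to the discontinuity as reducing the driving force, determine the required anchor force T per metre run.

T = 68 kN/m

Resolving forces along and normal to the sliding plane, with the horizontal anchor force T adding T·sinα to the effective normal force and T·cosα acting up the plane against the driving force:
FS = [c_jL + (W cosα − U + T sinα) tanφ] / [W sinα − T cosα]
Without the anchor: N' = 44.4 kN/m, driving T_d = 83.4 kN/m, resisting R = 0·7.3 + 44.4·tan30.5° = 26.2 kN/m, FS = 0.31.
Setting FS = 1.58 and solving for T:
1.58·(83.4 − T cos42.7°) = 26.2 + T sin42.7°·tan30.5°
T·(sin42.7°·tan30.5° + 1.58·cos42.7°) = 1.58·83.4 − 26.2
T·(0.6782·0.5890 + 1.58·0.7349) = 131.8 − 26.2 = 105.6
T·1.5606 = 105.6
T = 67.7 kN/m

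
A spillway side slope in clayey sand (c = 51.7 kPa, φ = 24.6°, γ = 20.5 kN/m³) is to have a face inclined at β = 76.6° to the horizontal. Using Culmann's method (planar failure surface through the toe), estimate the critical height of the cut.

Culmann's analysis gives the critical failure plane at α_cr = (β + φ)/2 = (76.6 + 24.6)/2 = 50.6°, and the critical height
H_c = (4c/γ) · sinβ cosφ / [1 − cos(β − φ)]
    = (4·51.7/20.5) · sin76.6°·cos24.6° / [1 − cos(52.0°)]
    = 10.088 · 0.9728·0.9092 / [1 − 0.6157]
    = 10.088 · 0.8845 / 0.3843
    = 23.22 m

H_c = 23.22 m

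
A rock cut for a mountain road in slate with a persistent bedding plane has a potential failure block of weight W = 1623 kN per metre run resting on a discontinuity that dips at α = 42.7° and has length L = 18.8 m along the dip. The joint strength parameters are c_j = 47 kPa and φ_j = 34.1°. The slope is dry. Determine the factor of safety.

Resolving the block weight along and normal to the plane and applying the Mohr–Coulomb strength on the joint:
N' = W cosα = 1623·cos42.7° = 1192.8 kN/m
Driving force T = W sinα = 1623·sin42.7° = 1100.7 kN/m
Resisting force R = c_j·L + N'·tanφ_j = 47·18.8 + 1192.8·tan34.1° = 883.6 + 807.6 = 1691.2 kN/m
FS = R / T = 1691.2 / 1100.7 = 1.537

FS = 1.54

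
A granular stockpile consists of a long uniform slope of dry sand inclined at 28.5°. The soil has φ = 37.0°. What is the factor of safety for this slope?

For a dry cohesionless infinite slope the factor of safety is FS = tanφ / tanβ.
FS = tan37.0° / tan28.5° = 0.7536 / 0.5430 = 1.388

FS = 1.39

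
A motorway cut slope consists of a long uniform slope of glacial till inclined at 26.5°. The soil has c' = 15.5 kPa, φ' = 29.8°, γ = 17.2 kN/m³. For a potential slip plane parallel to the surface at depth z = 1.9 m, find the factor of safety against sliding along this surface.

FS = 2.34

For an infinite slope with a slip plane parallel to the surface (no pore pressure): FS = [c' + γz cos²β tanφ'] / [γz sinβ cosβ].
γz = 17.2·1.9 = 32.68 kN/m²
Numerator = 15.5 + 32.68·cos²26.5°·tan29.8° = 15.5 + 32.68·0.8009·0.5727 = 30.490 kPa
Denominator = 32.68·sin26.5°·cos26.5° = 32.68·0.4462·0.8949 = 13.050 kPa
FS = 30.490 / 13.050 = 2.336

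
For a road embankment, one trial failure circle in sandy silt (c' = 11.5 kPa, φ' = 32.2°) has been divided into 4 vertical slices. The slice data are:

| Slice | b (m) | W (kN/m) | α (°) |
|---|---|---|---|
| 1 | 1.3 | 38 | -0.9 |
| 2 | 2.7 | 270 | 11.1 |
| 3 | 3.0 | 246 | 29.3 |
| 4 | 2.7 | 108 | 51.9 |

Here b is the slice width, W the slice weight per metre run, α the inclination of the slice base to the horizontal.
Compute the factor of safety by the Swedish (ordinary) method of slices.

Ordinary method of slices: FS = Σ[c'·Δl_i + (W_i cosα_i)·tanφ'] / Σ W_i sinα_i, with Δl_i = b_i / cosα_i.
Slice 1: Δl = 1.3/cos(-0.9°) = 1.300 m; N'_1 = 38·cos(-0.9°) = 38.0; c'Δl = 14.95; W sinα = -0.6
Slice 2: Δl = 2.7/cos11.1° = 2.751 m; N'_2 = 270·cos11.1° = 264.9; c'Δl = 31.64; W sinα = 52.0
Slice 3: Δl = 3.0/cos29.3° = 3.440 m; N'_3 = 246·cos29.3° = 214.5; c'Δl = 39.56; W sinα = 120.4
Slice 4: Δl = 2.7/cos51.9° = 4.376 m; N'_4 = 108·cos51.9° = 66.6; c'Δl = 50.32; W sinα = 85.0
Σc'Δl = 136.5 kN/m; ΣN' = 584.1 kN/m; ΣW sinα = 256.8 kN/m
Resisting = 136.5 + 584.1·tan32.2° = 136.5 + 367.8 = 504.3 kN/m
FS = 504.3 / 256.8 = 1.964

FS = 1.96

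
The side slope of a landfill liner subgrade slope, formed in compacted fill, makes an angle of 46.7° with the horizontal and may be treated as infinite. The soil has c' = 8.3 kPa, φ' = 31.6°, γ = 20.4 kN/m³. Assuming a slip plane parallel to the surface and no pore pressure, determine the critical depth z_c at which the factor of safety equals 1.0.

z_c = 1.94 m

Setting FS = 1.00 in FS = [c' + γz cos²β tanφ'] / [γz sinβ cosβ] and solving for z:
z = c' / [γ cosβ (FS·sinβ − cosβ·tanφ')]
  = 8.3 / [20.4·cos46.7°·(1.00·sin46.7° − cos46.7°·tan31.6°)]
  = 8.3 / [20.4·0.6858·(1.00·0.7278 − 0.6858·0.6152)]
  = 8.3 / 4.2791 = 1.940 m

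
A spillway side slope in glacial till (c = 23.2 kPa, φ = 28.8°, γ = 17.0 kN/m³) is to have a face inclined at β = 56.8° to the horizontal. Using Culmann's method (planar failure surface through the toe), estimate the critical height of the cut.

Culmann's analysis gives the critical failure plane at α_cr = (β + φ)/2 = (56.8 + 28.8)/2 = 42.8°, and the critical height
H_c = (4c/γ) · sinβ cosφ / [1 − cos(β − φ)]
    = (4·23.2/17.0) · sin56.8°·cos28.8° / [1 − cos(28.0°)]
    = 5.459 · 0.8368·0.8763 / [1 − 0.8829]
    = 5.459 · 0.7333 / 0.1171
    = 34.20 m

H_c = 34.20 m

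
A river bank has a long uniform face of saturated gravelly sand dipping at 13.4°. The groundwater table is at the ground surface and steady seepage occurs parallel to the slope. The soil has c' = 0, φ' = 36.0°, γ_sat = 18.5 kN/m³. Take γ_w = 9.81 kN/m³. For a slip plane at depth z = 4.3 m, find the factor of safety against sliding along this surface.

With seepage parallel to the slope and the water table at the surface, the effective normal stress on the slip plane uses the buoyant unit weight γ' = γ_sat − γ_w while the driving shear stress uses γ_sat:
FS = [c' + γ' z cos²β tanφ'] / [γ_sat z sinβ cosβ]
(For c' = 0 this reduces to FS = (γ'/γ_sat)·tanφ'/tanβ.)
γ' = 18.5 − 9.81 = 8.69 kN/m³
Numerator = 0.0 + 8.69·4.3·cos²13.4°·tan36.0° = 0.0 + 8.69·4.3·0.9463·0.7265 = 25.691 kPa
Denominator = 18.5·4.3·sin13.4°·cos13.4° = 18.5·4.3·0.2317·0.9728 = 17.934 kPa
FS = 25.691 / 17.934 = 1.433

FS = 1.43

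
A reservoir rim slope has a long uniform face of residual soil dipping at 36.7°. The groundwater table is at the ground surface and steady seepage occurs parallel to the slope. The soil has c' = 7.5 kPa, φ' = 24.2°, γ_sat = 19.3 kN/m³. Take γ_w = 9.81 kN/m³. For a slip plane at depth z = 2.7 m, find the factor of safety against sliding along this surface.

FS = 0.60

With seepage parallel to the slope and the water table at the surface, the effective normal stress on the slip plane uses the buoyant unit weight γ' = γ_sat − γ_w while the driving shear stress uses γ_sat:
FS = [c' + γ' z cos²β tanφ'] / [γ_sat z sinβ cosβ]
γ' = 19.3 − 9.81 = 9.49 kN/m³
Numerator = 7.5 + 9.49·2.7·cos²36.7°·tan24.2° = 7.5 + 9.49·2.7·0.6428·0.4494 = 14.903 kPa
Denominator = 19.3·2.7·sin36.7°·cos36.7° = 19.3·2.7·0.5976·0.8018 = 24.969 kPa
FS = 14.903 / 24.969 = 0.597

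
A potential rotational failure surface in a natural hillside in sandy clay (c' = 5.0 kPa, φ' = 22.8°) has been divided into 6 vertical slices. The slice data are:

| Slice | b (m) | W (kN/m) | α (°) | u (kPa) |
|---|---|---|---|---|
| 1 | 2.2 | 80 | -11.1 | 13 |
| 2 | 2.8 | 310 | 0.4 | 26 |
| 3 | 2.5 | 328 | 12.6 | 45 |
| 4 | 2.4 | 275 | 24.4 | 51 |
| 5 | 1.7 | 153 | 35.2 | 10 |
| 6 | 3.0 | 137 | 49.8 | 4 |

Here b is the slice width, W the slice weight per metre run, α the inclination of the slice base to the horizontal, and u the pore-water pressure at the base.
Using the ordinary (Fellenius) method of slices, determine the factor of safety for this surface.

Ordinary method of slices: FS = Σ[c'·Δl_i + (W_i cosα_i − u_i·Δl_i)·tanφ'] / Σ W_i sinα_i, with Δl_i = b_i / cosα_i.
Slice 1: Δl = 2.2/cos(-11.1°) = 2.242 m; N'_1 = 80·cos(-11.1°) − 13·2.242 = 49.4; c'Δl = 11.21; W sinα = -15.4
Slice 2: Δl = 2.8/cos0.4° = 2.800 m; N'_2 = 310·cos0.4° − 26·2.800 = 237.2; c'Δl = 14.00; W sinα = 2.2
Slice 3: Δl = 2.5/cos12.6° = 2.562 m; N'_3 = 328·cos12.6° − 45·2.562 = 204.8; c'Δl = 12.81; W sinα = 71.6
Slice 4: Δl = 2.4/cos24.4° = 2.635 m; N'_4 = 275·cos24.4° − 51·2.635 = 116.0; c'Δl = 13.18; W sinα = 113.6
Slice 5: Δl = 1.7/cos35.2° = 2.080 m; N'_5 = 153·cos35.2° − 10·2.080 = 104.2; c'Δl = 10.40; W sinα = 88.2
Slice 6: Δl = 3.0/cos49.8° = 4.648 m; N'_6 = 137·cos49.8° − 4·4.648 = 69.8; c'Δl = 23.24; W sinα = 104.6
Σc'Δl = 84.8 kN/m; ΣN' = 781.5 kN/m; ΣW sinα = 364.8 kN/m
Resisting = 84.8 + 781.5·tan22.8° = 84.8 + 328.5 = 413.3 kN/m
FS = 413.3 / 364.8 = 1.133

FS = 1.13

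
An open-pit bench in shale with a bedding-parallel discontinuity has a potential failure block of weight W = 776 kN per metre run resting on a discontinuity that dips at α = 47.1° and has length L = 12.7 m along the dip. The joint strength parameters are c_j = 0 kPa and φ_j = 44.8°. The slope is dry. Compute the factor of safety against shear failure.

FS = 0.92

Resolving the block weight along and normal to the plane and applying the Mohr–Coulomb strength on the joint:
N' = W cosα = 776·cos47.1° = 528.2 kN/m
Driving force T = W sinα = 776·sin47.1° = 568.5 kN/m
Resisting force R = c_j·L + N'·tanφ_j = 0·12.7 + 528.2·tan44.8° = 0.0 + 524.6 = 524.6 kN/m
FS = R / T = 524.6 / 568.5 = 0.923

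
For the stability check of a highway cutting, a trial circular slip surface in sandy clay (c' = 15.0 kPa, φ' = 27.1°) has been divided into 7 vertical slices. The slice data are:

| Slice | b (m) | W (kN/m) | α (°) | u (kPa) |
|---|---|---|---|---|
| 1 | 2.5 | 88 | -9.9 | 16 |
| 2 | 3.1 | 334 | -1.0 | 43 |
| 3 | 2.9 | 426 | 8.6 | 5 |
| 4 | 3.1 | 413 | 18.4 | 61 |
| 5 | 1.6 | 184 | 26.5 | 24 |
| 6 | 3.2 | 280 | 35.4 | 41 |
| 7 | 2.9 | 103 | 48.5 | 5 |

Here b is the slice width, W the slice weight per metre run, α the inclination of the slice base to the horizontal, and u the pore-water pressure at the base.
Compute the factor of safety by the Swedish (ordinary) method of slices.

FS = 1.78

Ordinary method of slices: FS = Σ[c'·Δl_i + (W_i cosα_i − u_i·Δl_i)·tanφ'] / Σ W_i sinα_i, with Δl_i = b_i / cosα_i.
Slice 1: Δl = 2.5/cos(-9.9°) = 2.538 m; N'_1 = 88·cos(-9.9°) − 16·2.538 = 46.1; c'Δl = 38.07; W sinα = -15.1
Slice 2: Δl = 3.1/cos(-1.0°) = 3.100 m; N'_2 = 334·cos(-1.0°) − 43·3.100 = 200.6; c'Δl = 46.51; W sinα = -5.8
Slice 3: Δl = 2.9/cos8.6° = 2.933 m; N'_3 = 426·cos8.6° − 5·2.933 = 406.5; c'Δl = 43.99; W sinα = 63.7
Slice 4: Δl = 3.1/cos18.4° = 3.267 m; N'_4 = 413·cos18.4° − 61·3.267 = 192.6; c'Δl = 49.01; W sinα = 130.4
Slice 5: Δl = 1.6/cos26.5° = 1.788 m; N'_5 = 184·cos26.5° − 24·1.788 = 121.8; c'Δl = 26.82; W sinα = 82.1
Slice 6: Δl = 3.2/cos35.4° = 3.926 m; N'_6 = 280·cos35.4° − 41·3.926 = 67.3; c'Δl = 58.89; W sinα = 162.2
Slice 7: Δl = 2.9/cos48.5° = 4.377 m; N'_7 = 103·cos48.5° − 5·4.377 = 46.4; c'Δl = 65.65; W sinα = 77.1
Σc'Δl = 328.9 kN/m; ΣN' = 1081.3 kN/m; ΣW sinα = 494.5 kN/m
Resisting = 328.9 + 1081.3·tan27.1° = 328.9 + 553.3 = 882.2 kN/m
FS = 882.2 / 494.5 = 1.784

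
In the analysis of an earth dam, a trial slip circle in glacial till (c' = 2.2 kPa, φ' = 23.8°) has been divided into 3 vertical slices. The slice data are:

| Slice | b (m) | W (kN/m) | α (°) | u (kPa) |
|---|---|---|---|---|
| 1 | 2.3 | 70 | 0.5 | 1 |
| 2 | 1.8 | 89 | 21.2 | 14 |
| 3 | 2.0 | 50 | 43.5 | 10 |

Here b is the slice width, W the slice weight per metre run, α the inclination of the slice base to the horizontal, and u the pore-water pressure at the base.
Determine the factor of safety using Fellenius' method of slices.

FS = 1.10

Ordinary method of slices: FS = Σ[c'·Δl_i + (W_i cosα_i − u_i·Δl_i)·tanφ'] / Σ W_i sinα_i, with Δl_i = b_i / cosα_i.
Slice 1: Δl = 2.3/cos0.5° = 2.300 m; N'_1 = 70·cos0.5° − 1·2.300 = 67.7; c'Δl = 5.06; W sinα = 0.6
Slice 2: Δl = 1.8/cos21.2° = 1.931 m; N'_2 = 89·cos21.2° − 14·1.931 = 55.9; c'Δl = 4.25; W sinα = 32.2
Slice 3: Δl = 2.0/cos43.5° = 2.757 m; N'_3 = 50·cos43.5° − 10·2.757 = 8.7; c'Δl = 6.07; W sinα = 34.4
Σc'Δl = 15.4 kN/m; ΣN' = 132.3 kN/m; ΣW sinα = 67.2 kN/m
Resisting = 15.4 + 132.3·tan23.8° = 15.4 + 58.4 = 73.7 kN/m
FS = 73.7 / 67.2 = 1.097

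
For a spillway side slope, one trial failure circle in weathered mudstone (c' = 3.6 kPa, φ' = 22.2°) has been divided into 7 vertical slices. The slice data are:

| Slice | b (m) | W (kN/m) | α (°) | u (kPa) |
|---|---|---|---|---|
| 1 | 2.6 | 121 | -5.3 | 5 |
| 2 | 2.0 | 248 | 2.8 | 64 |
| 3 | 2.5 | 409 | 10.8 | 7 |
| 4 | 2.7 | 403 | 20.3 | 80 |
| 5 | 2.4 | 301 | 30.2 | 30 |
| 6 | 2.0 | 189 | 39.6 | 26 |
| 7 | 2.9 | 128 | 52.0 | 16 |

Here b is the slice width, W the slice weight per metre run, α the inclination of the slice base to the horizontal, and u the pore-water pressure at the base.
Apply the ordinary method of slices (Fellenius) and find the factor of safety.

FS = 0.83

Ordinary method of slices: FS = Σ[c'·Δl_i + (W_i cosα_i − u_i·Δl_i)·tanφ'] / Σ W_i sinα_i, with Δl_i = b_i / cosα_i.
Slice 1: Δl = 2.6/cos(-5.3°) = 2.611 m; N'_1 = 121·cos(-5.3°) − 5·2.611 = 107.4; c'Δl = 9.40; W sinα = -11.2
Slice 2: Δl = 2.0/cos2.8° = 2.002 m; N'_2 = 248·cos2.8° − 64·2.002 = 119.6; c'Δl = 7.21; W sinα = 12.1
Slice 3: Δl = 2.5/cos10.8° = 2.545 m; N'_3 = 409·cos10.8° − 7·2.545 = 383.9; c'Δl = 9.16; W sinα = 76.6
Slice 4: Δl = 2.7/cos20.3° = 2.879 m; N'_4 = 403·cos20.3° − 80·2.879 = 147.7; c'Δl = 10.36; W sinα = 139.8
Slice 5: Δl = 2.4/cos30.2° = 2.777 m; N'_5 = 301·cos30.2° − 30·2.777 = 176.8; c'Δl = 10.00; W sinα = 151.4
Slice 6: Δl = 2.0/cos39.6° = 2.596 m; N'_6 = 189·cos39.6° − 26·2.596 = 78.1; c'Δl = 9.34; W sinα = 120.5
Slice 7: Δl = 2.9/cos52.0° = 4.710 m; N'_7 = 128·cos52.0° − 16·4.710 = 3.4; c'Δl = 16.96; W sinα = 100.9
Σc'Δl = 72.4 kN/m; ΣN' = 1017.0 kN/m; ΣW sinα = 590.1 kN/m
Resisting = 72.4 + 1017.0·tan22.2° = 72.4 + 415.0 = 487.5 kN/m
FS = 487.5 / 590.1 = 0.826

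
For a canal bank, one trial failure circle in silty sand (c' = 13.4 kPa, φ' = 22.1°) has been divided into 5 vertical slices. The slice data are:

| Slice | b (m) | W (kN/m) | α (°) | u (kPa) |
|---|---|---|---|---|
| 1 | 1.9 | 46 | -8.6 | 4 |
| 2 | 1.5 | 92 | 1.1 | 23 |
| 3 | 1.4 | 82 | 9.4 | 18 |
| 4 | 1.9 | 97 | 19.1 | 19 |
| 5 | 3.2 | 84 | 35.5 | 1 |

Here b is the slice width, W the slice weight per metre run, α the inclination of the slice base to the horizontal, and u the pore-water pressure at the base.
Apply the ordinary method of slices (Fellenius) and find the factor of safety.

FS = 2.86

Ordinary method of slices: FS = Σ[c'·Δl_i + (W_i cosα_i − u_i·Δl_i)·tanφ'] / Σ W_i sinα_i, with Δl_i = b_i / cosα_i.
Slice 1: Δl = 1.9/cos(-8.6°) = 1.922 m; N'_1 = 46·cos(-8.6°) − 4·1.922 = 37.8; c'Δl = 25.75; W sinα = -6.9
Slice 2: Δl = 1.5/cos1.1° = 1.500 m; N'_2 = 92·cos1.1° − 23·1.500 = 57.5; c'Δl = 20.10; W sinα = 1.8
Slice 3: Δl = 1.4/cos9.4° = 1.419 m; N'_3 = 82·cos9.4° − 18·1.419 = 55.4; c'Δl = 19.02; W sinα = 13.4
Slice 4: Δl = 1.9/cos19.1° = 2.011 m; N'_4 = 97·cos19.1° − 19·2.011 = 53.5; c'Δl = 26.94; W sinα = 31.7
Slice 5: Δl = 3.2/cos35.5° = 3.931 m; N'_5 = 84·cos35.5° − 1·3.931 = 64.5; c'Δl = 52.67; W sinα = 48.8
Σc'Δl = 144.5 kN/m; ΣN' = 268.5 kN/m; ΣW sinα = 88.8 kN/m
Resisting = 144.5 + 268.5·tan22.1° = 144.5 + 109.0 = 253.5 kN/m
FS = 253.5 / 88.8 = 2.855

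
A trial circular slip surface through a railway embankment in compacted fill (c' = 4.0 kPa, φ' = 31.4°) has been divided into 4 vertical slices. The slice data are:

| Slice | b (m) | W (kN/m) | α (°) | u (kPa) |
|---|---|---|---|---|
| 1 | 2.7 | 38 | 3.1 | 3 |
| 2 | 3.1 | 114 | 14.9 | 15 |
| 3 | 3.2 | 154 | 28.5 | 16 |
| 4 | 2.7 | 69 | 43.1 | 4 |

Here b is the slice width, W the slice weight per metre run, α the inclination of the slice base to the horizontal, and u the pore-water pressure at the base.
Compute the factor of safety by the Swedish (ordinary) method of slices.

Ordinary method of slices: FS = Σ[c'·Δl_i + (W_i cosα_i − u_i·Δl_i)·tanφ'] / Σ W_i sinα_i, with Δl_i = b_i / cosα_i.
Slice 1: Δl = 2.7/cos3.1° = 2.704 m; N'_1 = 38·cos3.1° − 3·2.704 = 29.8; c'Δl = 10.82; W sinα = 2.1
Slice 2: Δl = 3.1/cos14.9° = 3.208 m; N'_2 = 114·cos14.9° − 15·3.208 = 62.0; c'Δl = 12.83; W sinα = 29.3
Slice 3: Δl = 3.2/cos28.5° = 3.641 m; N'_3 = 154·cos28.5° − 16·3.641 = 77.1; c'Δl = 14.57; W sinα = 73.5
Slice 4: Δl = 2.7/cos43.1° = 3.698 m; N'_4 = 69·cos43.1° − 4·3.698 = 35.6; c'Δl = 14.79; W sinα = 47.1
Σc'Δl = 53.0 kN/m; ΣN' = 204.5 kN/m; ΣW sinα = 152.0 kN/m
Resisting = 53.0 + 204.5·tan31.4° = 53.0 + 124.9 = 177.9 kN/m
FS = 177.9 / 152.0 = 1.170

FS = 1.17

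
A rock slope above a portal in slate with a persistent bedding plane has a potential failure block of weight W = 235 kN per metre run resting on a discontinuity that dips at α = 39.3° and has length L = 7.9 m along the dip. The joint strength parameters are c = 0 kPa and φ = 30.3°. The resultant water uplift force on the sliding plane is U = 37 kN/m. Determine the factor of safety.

Resolving the block weight along and normal to the plane and applying the Mohr–Coulomb strength on the joint:
N' = W cosα − U = 235·cos39.3° − 37 = 144.9 kN/m
Driving force T = W sinα = 235·sin39.3° = 148.8 kN/m
Resisting force R = c·L + N'·tanφ = 0·7.9 + 144.9·tan30.3° = 0.0 + 84.6 = 84.6 kN/m
FS = R / T = 84.6 / 148.8 = 0.569

FS = 0.57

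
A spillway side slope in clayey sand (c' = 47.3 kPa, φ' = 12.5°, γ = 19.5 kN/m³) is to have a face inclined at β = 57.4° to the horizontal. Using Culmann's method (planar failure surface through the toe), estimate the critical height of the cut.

Culmann's analysis gives the critical failure plane at α_cr = (β + φ')/2 = (57.4 + 12.5)/2 = 35.0°, and the critical height
H_c = (4c'/γ) · sinβ cosφ' / [1 − cos(β − φ')]
    = (4·47.3/19.5) · sin57.4°·cos12.5° / [1 − cos(44.9°)]
    = 9.703 · 0.8425·0.9763 / [1 − 0.7083]
    = 9.703 · 0.8225 / 0.2917
    = 27.36 m

H_c = 27.36 m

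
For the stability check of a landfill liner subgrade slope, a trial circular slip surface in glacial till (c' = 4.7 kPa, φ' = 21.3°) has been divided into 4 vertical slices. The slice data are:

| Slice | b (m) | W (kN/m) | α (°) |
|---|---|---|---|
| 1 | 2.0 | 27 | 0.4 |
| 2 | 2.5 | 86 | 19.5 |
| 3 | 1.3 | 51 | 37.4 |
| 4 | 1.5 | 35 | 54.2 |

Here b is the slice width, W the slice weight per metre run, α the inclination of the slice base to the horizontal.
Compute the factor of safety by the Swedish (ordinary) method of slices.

Ordinary method of slices: FS = Σ[c'·Δl_i + (W_i cosα_i)·tanφ'] / Σ W_i sinα_i, with Δl_i = b_i / cosα_i.
Slice 1: Δl = 2.0/cos0.4° = 2.000 m; N'_1 = 27·cos0.4° = 27.0; c'Δl = 9.40; W sinα = 0.2
Slice 2: Δl = 2.5/cos19.5° = 2.652 m; N'_2 = 86·cos19.5° = 81.1; c'Δl = 12.46; W sinα = 28.7
Slice 3: Δl = 1.3/cos37.4° = 1.636 m; N'_3 = 51·cos37.4° = 40.5; c'Δl = 7.69; W sinα = 31.0
Slice 4: Δl = 1.5/cos54.2° = 2.564 m; N'_4 = 35·cos54.2° = 20.5; c'Δl = 12.05; W sinα = 28.4
Σc'Δl = 41.6 kN/m; ΣN' = 169.1 kN/m; ΣW sinα = 88.3 kN/m
Resisting = 41.6 + 169.1·tan21.3° = 41.6 + 65.9 = 107.5 kN/m
FS = 107.5 / 88.3 = 1.218

FS = 1.22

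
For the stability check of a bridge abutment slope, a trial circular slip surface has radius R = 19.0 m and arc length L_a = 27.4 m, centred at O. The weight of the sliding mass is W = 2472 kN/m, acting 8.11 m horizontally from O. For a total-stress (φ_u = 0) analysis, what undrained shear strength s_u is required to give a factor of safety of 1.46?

FS = s_u·L_a·R / (W·d), so s_u = FS·W·d / (L_a·R).
s_u = 1.46·2472·8.11 / (27.40·19.0) = 29270.0 / 520.60 = 56.22 kPa

s_u = 56.2 kPa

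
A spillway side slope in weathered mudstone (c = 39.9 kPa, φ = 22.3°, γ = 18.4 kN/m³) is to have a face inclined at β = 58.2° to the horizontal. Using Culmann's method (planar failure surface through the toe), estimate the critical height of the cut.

Culmann's analysis gives the critical failure plane at α_cr = (β + φ)/2 = (58.2 + 22.3)/2 = 40.2°, and the critical height
H_c = (4c/γ) · sinβ cosφ / [1 − cos(β − φ)]
    = (4·39.9/18.4) · sin58.2°·cos22.3° / [1 − cos(35.9°)]
    = 8.674 · 0.8499·0.9252 / [1 − 0.8100]
    = 8.674 · 0.7863 / 0.1900
    = 35.91 m

H_c = 35.91 m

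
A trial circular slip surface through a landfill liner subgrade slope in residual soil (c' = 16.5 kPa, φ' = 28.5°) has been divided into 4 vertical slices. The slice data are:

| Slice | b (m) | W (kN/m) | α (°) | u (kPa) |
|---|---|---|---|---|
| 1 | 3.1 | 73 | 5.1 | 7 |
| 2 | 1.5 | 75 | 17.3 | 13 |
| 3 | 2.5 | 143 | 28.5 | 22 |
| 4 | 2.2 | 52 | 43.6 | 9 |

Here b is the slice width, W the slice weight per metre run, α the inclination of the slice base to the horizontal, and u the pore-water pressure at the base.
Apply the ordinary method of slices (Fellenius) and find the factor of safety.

Ordinary method of slices: FS = Σ[c'·Δl_i + (W_i cosα_i − u_i·Δl_i)·tanφ'] / Σ W_i sinα_i, with Δl_i = b_i / cosα_i.
Slice 1: Δl = 3.1/cos5.1° = 3.112 m; N'_1 = 73·cos5.1° − 7·3.112 = 50.9; c'Δl = 51.35; W sinα = 6.5
Slice 2: Δl = 1.5/cos17.3° = 1.571 m; N'_2 = 75·cos17.3° − 13·1.571 = 51.2; c'Δl = 25.92; W sinα = 22.3
Slice 3: Δl = 2.5/cos28.5° = 2.845 m; N'_3 = 143·cos28.5° − 22·2.845 = 63.1; c'Δl = 46.94; W sinα = 68.2
Slice 4: Δl = 2.2/cos43.6° = 3.038 m; N'_4 = 52·cos43.6° − 9·3.038 = 10.3; c'Δl = 50.13; W sinα = 35.9
Σc'Δl = 174.3 kN/m; ΣN' = 175.5 kN/m; ΣW sinα = 132.9 kN/m
Resisting = 174.3 + 175.5·tan28.5° = 174.3 + 95.3 = 269.6 kN/m
FS = 269.6 / 132.9 = 2.029

FS = 2.03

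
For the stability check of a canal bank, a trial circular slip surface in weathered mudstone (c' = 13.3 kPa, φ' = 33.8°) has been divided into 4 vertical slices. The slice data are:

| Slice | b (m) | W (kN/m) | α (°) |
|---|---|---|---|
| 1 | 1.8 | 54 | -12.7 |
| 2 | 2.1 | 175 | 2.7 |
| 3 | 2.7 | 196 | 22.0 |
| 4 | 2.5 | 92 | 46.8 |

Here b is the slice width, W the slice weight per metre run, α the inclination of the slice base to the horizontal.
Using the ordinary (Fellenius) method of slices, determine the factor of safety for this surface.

FS = 3.33

Ordinary method of slices: FS = Σ[c'·Δl_i + (W_i cosα_i)·tanφ'] / Σ W_i sinα_i, with Δl_i = b_i / cosα_i.
Slice 1: Δl = 1.8/cos(-12.7°) = 1.845 m; N'_1 = 54·cos(-12.7°) = 52.7; c'Δl = 24.54; W sinα = -11.9
Slice 2: Δl = 2.1/cos2.7° = 2.102 m; N'_2 = 175·cos2.7° = 174.8; c'Δl = 27.96; W sinα = 8.2
Slice 3: Δl = 2.7/cos22.0° = 2.912 m; N'_3 = 196·cos22.0° = 181.7; c'Δl = 38.73; W sinα = 73.4
Slice 4: Δl = 2.5/cos46.8° = 3.652 m; N'_4 = 92·cos46.8° = 63.0; c'Δl = 48.57; W sinα = 67.1
Σc'Δl = 139.8 kN/m; ΣN' = 472.2 kN/m; ΣW sinα = 136.9 kN/m
Resisting = 139.8 + 472.2·tan33.8° = 139.8 + 316.1 = 455.9 kN/m
FS = 455.9 / 136.9 = 3.331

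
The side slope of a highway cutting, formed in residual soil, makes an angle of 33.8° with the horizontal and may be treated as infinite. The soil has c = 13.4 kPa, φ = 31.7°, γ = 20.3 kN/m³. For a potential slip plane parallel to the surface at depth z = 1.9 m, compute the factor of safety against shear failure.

FS = 1.67

For an infinite slope with a slip plane parallel to the surface (no pore pressure): FS = [c + γz cos²β tanφ] / [γz sinβ cosβ].
γz = 20.3·1.9 = 38.57 kN/m²
Numerator = 13.4 + 38.57·cos²33.8°·tan31.7° = 13.4 + 38.57·0.6905·0.6176 = 29.849 kPa
Denominator = 38.57·sin33.8°·cos33.8° = 38.57·0.5563·0.8310 = 17.830 kPa
FS = 29.849 / 17.830 = 1.674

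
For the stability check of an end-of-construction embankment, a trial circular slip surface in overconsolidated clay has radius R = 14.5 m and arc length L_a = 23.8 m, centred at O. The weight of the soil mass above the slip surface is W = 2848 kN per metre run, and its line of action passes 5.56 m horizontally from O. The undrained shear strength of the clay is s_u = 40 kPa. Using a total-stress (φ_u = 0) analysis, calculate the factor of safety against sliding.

FS = 0.87

Taking moments about the centre O, the resisting moment is provided by the undrained shear strength acting along the arc:
M_R = s_u·L_a·R = 40·23.80·14.5 = 13804.0 kN·m/m
M_D = W·d = 2848·5.56 = 15834.9 kN·m/m
FS = M_R / M_D = 13804.0 / 15834.9 = 0.872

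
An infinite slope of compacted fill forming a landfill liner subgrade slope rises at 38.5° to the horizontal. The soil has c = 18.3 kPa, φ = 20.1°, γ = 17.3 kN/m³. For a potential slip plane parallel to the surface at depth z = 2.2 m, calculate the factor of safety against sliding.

For an infinite slope with a slip plane parallel to the surface (no pore pressure): FS = [c + γz cos²β tanφ] / [γz sinβ cosβ].
γz = 17.3·2.2 = 38.06 kN/m²
Numerator = 18.3 + 38.06·cos²38.5°·tan20.1° = 18.3 + 38.06·0.6125·0.3659 = 26.831 kPa
Denominator = 38.06·sin38.5°·cos38.5° = 38.06·0.6225·0.7826 = 18.542 kPa
FS = 26.831 / 18.542 = 1.447

FS = 1.45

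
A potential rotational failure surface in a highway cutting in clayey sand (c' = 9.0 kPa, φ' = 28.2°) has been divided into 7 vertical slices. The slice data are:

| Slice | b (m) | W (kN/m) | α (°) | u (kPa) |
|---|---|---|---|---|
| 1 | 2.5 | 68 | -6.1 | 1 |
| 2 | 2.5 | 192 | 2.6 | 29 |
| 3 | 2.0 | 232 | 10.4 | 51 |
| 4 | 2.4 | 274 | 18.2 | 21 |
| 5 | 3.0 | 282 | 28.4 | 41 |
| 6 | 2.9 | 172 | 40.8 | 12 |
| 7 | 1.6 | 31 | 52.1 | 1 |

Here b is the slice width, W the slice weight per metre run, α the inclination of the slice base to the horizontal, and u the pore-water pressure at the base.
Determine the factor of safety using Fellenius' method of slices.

FS = 1.41

Ordinary method of slices: FS = Σ[c'·Δl_i + (W_i cosα_i − u_i·Δl_i)·tanφ'] / Σ W_i sinα_i, with Δl_i = b_i / cosα_i.
Slice 1: Δl = 2.5/cos(-6.1°) = 2.514 m; N'_1 = 68·cos(-6.1°) − 1·2.514 = 65.1; c'Δl = 22.63; W sinα = -7.2
Slice 2: Δl = 2.5/cos2.6° = 2.503 m; N'_2 = 192·cos2.6° − 29·2.503 = 119.2; c'Δl = 22.52; W sinα = 8.7
Slice 3: Δl = 2.0/cos10.4° = 2.033 m; N'_3 = 232·cos10.4° − 51·2.033 = 124.5; c'Δl = 18.30; W sinα = 41.9
Slice 4: Δl = 2.4/cos18.2° = 2.526 m; N'_4 = 274·cos18.2° − 21·2.526 = 207.2; c'Δl = 22.74; W sinα = 85.6
Slice 5: Δl = 3.0/cos28.4° = 3.410 m; N'_5 = 282·cos28.4° − 41·3.410 = 108.2; c'Δl = 30.69; W sinα = 134.1
Slice 6: Δl = 2.9/cos40.8° = 3.831 m; N'_6 = 172·cos40.8° − 12·3.831 = 84.2; c'Δl = 34.48; W sinα = 112.4
Slice 7: Δl = 1.6/cos52.1° = 2.605 m; N'_7 = 31·cos52.1° − 1·2.605 = 16.4; c'Δl = 23.44; W sinα = 24.5
Σc'Δl = 174.8 kN/m; ΣN' = 725.0 kN/m; ΣW sinα = 399.9 kN/m
Resisting = 174.8 + 725.0·tan28.2° = 174.8 + 388.7 = 563.5 kN/m
FS = 563.5 / 399.9 = 1.409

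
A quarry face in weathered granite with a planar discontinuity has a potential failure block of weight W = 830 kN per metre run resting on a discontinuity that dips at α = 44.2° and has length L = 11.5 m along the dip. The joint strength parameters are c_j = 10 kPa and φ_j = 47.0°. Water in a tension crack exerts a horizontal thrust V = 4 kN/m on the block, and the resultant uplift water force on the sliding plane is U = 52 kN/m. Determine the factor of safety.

FS = 1.19

Resolving the block weight along and normal to the plane and applying the Mohr–Coulomb strength on the joint:
N' = W cosα − U − V sinα = 830·cos44.2° − 52 − 4·sin44.2° = 540.2 kN/m
Driving force T = W sinα + V cosα = 830·sin44.2° + 4·cos44.2° = 581.5 kN/m
Resisting force R = c_j·L + N'·tanφ_j = 10·11.5 + 540.2·tan47.0° = 115.0 + 579.3 = 694.3 kN/m
FS = R / T = 694.3 / 581.5 = 1.194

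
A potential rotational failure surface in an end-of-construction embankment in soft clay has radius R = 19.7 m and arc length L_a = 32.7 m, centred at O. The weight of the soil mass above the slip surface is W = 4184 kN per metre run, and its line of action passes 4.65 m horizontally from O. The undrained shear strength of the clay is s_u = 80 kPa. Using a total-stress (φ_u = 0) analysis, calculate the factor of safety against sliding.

FS = 2.65

Taking moments about the centre O, the resisting moment is provided by the undrained shear strength acting along the arc:
M_R = s_u·L_a·R = 80·32.70·19.7 = 51535.2 kN·m/m
M_D = W·d = 4184·4.65 = 19455.6 kN·m/m
FS = M_R / M_D = 51535.2 / 19455.6 = 2.649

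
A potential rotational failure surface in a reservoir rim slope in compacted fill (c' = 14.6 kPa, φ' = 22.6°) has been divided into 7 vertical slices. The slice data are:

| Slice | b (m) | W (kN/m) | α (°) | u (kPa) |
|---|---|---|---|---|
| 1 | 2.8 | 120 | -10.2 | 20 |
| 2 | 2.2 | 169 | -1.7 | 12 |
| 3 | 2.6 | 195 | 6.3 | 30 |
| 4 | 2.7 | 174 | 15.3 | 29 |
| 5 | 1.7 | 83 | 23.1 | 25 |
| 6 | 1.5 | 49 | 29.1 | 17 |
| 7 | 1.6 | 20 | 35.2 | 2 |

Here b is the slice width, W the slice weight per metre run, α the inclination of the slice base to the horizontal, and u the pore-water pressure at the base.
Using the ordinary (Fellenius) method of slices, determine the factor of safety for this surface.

Ordinary method of slices: FS = Σ[c'·Δl_i + (W_i cosα_i − u_i·Δl_i)·tanφ'] / Σ W_i sinα_i, with Δl_i = b_i / cosα_i.
Slice 1: Δl = 2.8/cos(-10.2°) = 2.845 m; N'_1 = 120·cos(-10.2°) − 20·2.845 = 61.2; c'Δl = 41.54; W sinα = -21.3
Slice 2: Δl = 2.2/cos(-1.7°) = 2.201 m; N'_2 = 169·cos(-1.7°) − 12·2.201 = 142.5; c'Δl = 32.13; W sinα = -5.0
Slice 3: Δl = 2.6/cos6.3° = 2.616 m; N'_3 = 195·cos6.3° − 30·2.616 = 115.3; c'Δl = 38.19; W sinα = 21.4
Slice 4: Δl = 2.7/cos15.3° = 2.799 m; N'_4 = 174·cos15.3° − 29·2.799 = 86.7; c'Δl = 40.87; W sinα = 45.9
Slice 5: Δl = 1.7/cos23.1° = 1.848 m; N'_5 = 83·cos23.1° − 25·1.848 = 30.1; c'Δl = 26.98; W sinα = 32.6
Slice 6: Δl = 1.5/cos29.1° = 1.717 m; N'_6 = 49·cos29.1° − 17·1.717 = 13.6; c'Δl = 25.06; W sinα = 23.8
Slice 7: Δl = 1.6/cos35.2° = 1.958 m; N'_7 = 20·cos35.2° − 2·1.958 = 12.4; c'Δl = 28.59; W sinα = 11.5
Σc'Δl = 233.4 kN/m; ΣN' = 461.9 kN/m; ΣW sinα = 109.0 kN/m
Resisting = 233.4 + 461.9·tan22.6° = 233.4 + 192.3 = 425.6 kN/m
FS = 425.6 / 109.0 = 3.906

FS = 3.91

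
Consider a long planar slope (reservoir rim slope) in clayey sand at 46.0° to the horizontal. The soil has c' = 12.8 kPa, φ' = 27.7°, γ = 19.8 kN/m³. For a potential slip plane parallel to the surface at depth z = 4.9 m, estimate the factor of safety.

FS = 0.77

For an infinite slope with a slip plane parallel to the surface (no pore pressure): FS = [c' + γz cos²β tanφ'] / [γz sinβ cosβ].
γz = 19.8·4.9 = 97.02 kN/m²
Numerator = 12.8 + 97.02·cos²46.0°·tan27.7° = 12.8 + 97.02·0.4826·0.5250 = 37.379 kPa
Denominator = 97.02·sin46.0°·cos46.0° = 97.02·0.7193·0.6947 = 48.480 kPa
FS = 37.379 / 48.480 = 0.771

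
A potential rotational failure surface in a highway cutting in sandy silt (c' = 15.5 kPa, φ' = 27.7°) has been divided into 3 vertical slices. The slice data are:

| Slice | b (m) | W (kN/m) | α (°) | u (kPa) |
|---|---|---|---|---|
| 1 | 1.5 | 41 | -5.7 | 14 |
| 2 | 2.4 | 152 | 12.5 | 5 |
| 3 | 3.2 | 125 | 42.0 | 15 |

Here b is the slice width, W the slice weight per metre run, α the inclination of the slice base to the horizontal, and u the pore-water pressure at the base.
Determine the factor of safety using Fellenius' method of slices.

Ordinary method of slices: FS = Σ[c'·Δl_i + (W_i cosα_i − u_i·Δl_i)·tanφ'] / Σ W_i sinα_i, with Δl_i = b_i / cosα_i.
Slice 1: Δl = 1.5/cos(-5.7°) = 1.507 m; N'_1 = 41·cos(-5.7°) − 14·1.507 = 19.7; c'Δl = 23.37; W sinα = -4.1
Slice 2: Δl = 2.4/cos12.5° = 2.458 m; N'_2 = 152·cos12.5° − 5·2.458 = 136.1; c'Δl = 38.10; W sinα = 32.9
Slice 3: Δl = 3.2/cos42.0° = 4.306 m; N'_3 = 125·cos42.0° − 15·4.306 = 28.3; c'Δl = 66.74; W sinα = 83.6
Σc'Δl = 128.2 kN/m; ΣN' = 184.1 kN/m; ΣW sinα = 112.5 kN/m
Resisting = 128.2 + 184.1·tan27.7° = 128.2 + 96.7 = 224.9 kN/m
FS = 224.9 / 112.5 = 1.999

FS = 2.00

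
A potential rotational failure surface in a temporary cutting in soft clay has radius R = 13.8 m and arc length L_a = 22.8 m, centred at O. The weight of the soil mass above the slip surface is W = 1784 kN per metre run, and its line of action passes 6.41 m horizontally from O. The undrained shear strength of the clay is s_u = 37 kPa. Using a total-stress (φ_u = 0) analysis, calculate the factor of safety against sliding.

Taking moments about the centre O, the resisting moment is provided by the undrained shear strength acting along the arc:
M_R = s_u·L_a·R = 37·22.80·13.8 = 11641.7 kN·m/m
M_D = W·d = 1784·6.41 = 11435.4 kN·m/m
FS = M_R / M_D = 11641.7 / 11435.4 = 1.018

FS = 1.02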